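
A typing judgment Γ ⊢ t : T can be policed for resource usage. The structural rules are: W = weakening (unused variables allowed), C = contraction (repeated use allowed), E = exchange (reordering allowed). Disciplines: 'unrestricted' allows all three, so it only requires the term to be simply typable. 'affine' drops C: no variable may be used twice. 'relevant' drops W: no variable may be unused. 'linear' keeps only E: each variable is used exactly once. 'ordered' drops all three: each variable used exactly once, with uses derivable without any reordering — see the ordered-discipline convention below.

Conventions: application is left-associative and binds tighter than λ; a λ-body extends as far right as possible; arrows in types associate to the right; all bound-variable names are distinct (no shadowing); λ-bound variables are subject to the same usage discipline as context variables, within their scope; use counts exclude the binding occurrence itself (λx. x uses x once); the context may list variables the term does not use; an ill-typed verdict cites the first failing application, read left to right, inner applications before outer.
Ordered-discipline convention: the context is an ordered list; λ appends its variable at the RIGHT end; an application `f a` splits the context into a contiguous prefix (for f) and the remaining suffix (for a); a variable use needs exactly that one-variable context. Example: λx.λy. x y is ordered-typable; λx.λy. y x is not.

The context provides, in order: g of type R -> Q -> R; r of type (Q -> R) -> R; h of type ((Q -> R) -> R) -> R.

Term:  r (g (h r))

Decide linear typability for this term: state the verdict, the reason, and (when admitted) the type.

no — r ×2 used more than once (contraction)
counts: g ×1, r ×2, h ×1
uses in reading order: r, g, h, r
typing: the term checks, with type R
across the five disciplines: ordered ✗ | linear ✗ | affine ✗ | relevant ✓ | unrestricted ✓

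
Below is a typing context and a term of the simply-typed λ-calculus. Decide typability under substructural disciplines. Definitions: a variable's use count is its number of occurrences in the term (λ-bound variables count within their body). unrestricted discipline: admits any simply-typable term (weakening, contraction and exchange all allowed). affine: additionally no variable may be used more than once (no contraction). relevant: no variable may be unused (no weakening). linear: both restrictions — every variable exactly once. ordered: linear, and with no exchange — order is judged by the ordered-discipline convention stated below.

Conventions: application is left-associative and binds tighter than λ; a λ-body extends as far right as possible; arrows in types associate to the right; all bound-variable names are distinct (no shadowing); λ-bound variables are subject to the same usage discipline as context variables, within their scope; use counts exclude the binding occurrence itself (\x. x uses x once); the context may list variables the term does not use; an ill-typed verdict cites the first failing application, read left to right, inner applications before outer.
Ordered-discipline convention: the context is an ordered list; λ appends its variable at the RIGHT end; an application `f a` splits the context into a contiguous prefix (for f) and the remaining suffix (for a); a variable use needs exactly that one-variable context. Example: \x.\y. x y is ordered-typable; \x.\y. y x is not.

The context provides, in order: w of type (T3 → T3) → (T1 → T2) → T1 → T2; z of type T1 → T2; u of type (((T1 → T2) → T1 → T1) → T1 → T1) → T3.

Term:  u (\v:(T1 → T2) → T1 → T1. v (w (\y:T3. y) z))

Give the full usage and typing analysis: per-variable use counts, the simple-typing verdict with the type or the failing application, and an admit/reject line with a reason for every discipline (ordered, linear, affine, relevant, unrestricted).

usage: w: 1; z: 1; u: 1; v (bound): 1; y (bound): 1
left-to-right use order: u, v, w, y, z
typing: the term checks, with type T3
ordered: ✗, no ordered split (uses run u, v, w, y, z)
linear: ✓, each of w, z, u, v, y used exactly once
affine: ✓, w, z, u, v, y: no repeats, contraction unneeded
relevant: ✓, every one of w, z, u, v, y appears
unrestricted: ✓, well-typed at T3; no restrictions here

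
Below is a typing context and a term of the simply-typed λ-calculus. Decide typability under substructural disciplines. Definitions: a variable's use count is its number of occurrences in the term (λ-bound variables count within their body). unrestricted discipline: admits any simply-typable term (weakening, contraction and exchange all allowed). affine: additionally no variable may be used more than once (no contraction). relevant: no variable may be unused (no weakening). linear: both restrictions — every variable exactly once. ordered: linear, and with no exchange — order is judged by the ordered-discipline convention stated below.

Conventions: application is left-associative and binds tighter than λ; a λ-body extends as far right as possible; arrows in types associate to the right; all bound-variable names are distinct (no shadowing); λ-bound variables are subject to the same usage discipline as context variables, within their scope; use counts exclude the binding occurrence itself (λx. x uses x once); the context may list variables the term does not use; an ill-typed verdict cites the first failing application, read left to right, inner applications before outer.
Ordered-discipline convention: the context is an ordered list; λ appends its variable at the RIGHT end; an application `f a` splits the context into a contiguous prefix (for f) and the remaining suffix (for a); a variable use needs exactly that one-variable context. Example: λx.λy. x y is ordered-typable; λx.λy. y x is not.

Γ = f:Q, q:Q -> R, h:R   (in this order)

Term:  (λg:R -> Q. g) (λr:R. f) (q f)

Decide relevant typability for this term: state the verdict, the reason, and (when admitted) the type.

no — unused: h, r — weakening required
counts: f: 2×, q: 1×, h: 0×, g [bound]: 1×, r [bound]: 0×
use order (left to right): g, f, q, f
typing: well-typed — term : Q
summary: ordered ✗; linear ✗; affine ✗; relevant ✗; unrestricted ✓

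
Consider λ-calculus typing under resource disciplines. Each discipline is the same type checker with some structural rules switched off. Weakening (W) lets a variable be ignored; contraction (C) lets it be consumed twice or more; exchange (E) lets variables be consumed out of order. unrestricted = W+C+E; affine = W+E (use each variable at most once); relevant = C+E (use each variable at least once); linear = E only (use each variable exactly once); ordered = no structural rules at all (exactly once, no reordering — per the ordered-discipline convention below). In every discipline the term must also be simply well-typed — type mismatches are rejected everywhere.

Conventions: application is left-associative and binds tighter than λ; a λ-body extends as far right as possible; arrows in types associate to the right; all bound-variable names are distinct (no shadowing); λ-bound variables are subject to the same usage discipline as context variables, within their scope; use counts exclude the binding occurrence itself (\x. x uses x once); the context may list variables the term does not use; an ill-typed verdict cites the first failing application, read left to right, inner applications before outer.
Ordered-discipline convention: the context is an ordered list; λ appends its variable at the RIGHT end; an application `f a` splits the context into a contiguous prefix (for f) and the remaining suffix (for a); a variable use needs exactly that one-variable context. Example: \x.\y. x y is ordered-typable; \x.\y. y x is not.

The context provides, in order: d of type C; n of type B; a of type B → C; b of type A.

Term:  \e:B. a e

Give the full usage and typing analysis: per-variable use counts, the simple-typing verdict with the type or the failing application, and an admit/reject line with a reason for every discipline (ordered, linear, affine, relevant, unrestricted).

usage: d: 0×, n: 0×, a: 1×, b: 0×, e [bound]: 1×
use order (left to right): a, e
typing: ✓ — B → C
ordered: ✗ — d, n, b never used (weakening)
linear: ✗ — d, n, b never used (weakening)
affine: ✓ — no duplicate uses among d, n, a, b, e
relevant: ✗ — d, n, b never used (weakening)
unrestricted: ✓ — well-typed at B → C; no restrictions here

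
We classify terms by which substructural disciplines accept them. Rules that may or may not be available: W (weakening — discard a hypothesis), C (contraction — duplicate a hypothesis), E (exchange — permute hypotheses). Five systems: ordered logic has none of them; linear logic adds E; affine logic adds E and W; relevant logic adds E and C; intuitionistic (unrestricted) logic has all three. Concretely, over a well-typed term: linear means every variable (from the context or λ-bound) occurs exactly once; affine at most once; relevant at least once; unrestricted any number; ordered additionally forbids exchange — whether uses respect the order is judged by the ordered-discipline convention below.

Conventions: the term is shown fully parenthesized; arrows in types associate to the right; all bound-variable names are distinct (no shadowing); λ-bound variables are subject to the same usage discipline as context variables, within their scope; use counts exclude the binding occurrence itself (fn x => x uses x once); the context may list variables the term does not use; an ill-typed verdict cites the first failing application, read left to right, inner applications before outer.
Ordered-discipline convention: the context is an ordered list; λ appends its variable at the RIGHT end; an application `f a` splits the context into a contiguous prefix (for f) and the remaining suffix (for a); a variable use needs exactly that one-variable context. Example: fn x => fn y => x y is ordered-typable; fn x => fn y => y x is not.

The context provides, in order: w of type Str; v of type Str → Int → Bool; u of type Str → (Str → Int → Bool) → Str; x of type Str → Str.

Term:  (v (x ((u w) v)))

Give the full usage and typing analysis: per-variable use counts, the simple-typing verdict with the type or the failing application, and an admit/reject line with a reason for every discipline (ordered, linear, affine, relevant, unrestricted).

counts: w ×1, v ×2, u ×1, x ×1
order of uses: v, x, u, w, v
typing: well-typed at Int → Bool
ordered: ✗ — repeated use of v ×2
linear: ✗ — repeated use of v ×2
affine: ✗ — repeated use of v ×2
relevant: ✓ — none of w, v, u, x goes unused
unrestricted: ✓ — type-checks (Int → Bool) and nothing is barred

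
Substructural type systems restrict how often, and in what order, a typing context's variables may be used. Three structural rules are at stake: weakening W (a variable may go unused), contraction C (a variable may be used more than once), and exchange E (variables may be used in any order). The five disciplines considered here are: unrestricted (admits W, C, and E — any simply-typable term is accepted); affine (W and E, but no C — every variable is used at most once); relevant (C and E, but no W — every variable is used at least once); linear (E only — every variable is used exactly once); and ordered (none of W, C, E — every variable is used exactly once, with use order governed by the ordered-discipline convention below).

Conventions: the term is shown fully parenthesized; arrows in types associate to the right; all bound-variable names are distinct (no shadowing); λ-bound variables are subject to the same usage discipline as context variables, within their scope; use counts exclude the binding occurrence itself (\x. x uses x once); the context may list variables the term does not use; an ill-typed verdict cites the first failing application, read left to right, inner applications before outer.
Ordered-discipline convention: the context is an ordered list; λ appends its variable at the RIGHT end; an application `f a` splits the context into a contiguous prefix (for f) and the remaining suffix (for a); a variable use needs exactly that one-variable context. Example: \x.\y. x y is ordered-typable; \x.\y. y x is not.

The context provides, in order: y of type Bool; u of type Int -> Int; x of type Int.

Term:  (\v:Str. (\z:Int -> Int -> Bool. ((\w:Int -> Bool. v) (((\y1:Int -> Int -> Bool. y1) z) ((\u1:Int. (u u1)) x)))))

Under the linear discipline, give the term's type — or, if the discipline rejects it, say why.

not well-typed under linear — unused: y, w — weakening required
usage: y=0; u=1; x=1; v [bound]=1; z [bound]=1; w [bound]=0; y1 [bound]=1; u1 [bound]=1
uses in reading order: v, y1, z, u, u1, x
typing: well-typed at Str -> (Int -> Int -> Bool) -> Str
summary: ordered ✗ · linear ✗ · affine ✓ · relevant ✗ · unrestricted ✓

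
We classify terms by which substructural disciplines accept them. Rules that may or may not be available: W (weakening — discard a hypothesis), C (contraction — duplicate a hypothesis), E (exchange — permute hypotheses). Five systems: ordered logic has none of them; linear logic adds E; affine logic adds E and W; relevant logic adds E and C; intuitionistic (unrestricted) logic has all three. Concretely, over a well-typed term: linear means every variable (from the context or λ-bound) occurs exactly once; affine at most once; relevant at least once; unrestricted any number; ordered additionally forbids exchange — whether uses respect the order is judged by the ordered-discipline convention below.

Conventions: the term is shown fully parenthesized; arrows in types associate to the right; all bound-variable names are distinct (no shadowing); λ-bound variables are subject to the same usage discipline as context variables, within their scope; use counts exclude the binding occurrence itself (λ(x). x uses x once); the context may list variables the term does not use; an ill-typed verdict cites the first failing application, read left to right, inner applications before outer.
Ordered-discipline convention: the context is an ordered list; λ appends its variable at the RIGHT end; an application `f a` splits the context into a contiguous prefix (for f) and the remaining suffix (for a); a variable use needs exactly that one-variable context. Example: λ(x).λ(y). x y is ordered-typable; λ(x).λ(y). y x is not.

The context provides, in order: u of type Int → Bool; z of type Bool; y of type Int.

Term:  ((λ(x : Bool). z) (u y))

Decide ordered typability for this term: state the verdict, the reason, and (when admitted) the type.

no — needs weakening: x unused
variable uses: u=1, z=1, y=1, x (λ-bound)=0
uses in reading order: z, u, y
typing: well-typed — term : Bool
all disciplines: ordered ✗; linear ✗; affine ✓; relevant ✗; unrestricted ✓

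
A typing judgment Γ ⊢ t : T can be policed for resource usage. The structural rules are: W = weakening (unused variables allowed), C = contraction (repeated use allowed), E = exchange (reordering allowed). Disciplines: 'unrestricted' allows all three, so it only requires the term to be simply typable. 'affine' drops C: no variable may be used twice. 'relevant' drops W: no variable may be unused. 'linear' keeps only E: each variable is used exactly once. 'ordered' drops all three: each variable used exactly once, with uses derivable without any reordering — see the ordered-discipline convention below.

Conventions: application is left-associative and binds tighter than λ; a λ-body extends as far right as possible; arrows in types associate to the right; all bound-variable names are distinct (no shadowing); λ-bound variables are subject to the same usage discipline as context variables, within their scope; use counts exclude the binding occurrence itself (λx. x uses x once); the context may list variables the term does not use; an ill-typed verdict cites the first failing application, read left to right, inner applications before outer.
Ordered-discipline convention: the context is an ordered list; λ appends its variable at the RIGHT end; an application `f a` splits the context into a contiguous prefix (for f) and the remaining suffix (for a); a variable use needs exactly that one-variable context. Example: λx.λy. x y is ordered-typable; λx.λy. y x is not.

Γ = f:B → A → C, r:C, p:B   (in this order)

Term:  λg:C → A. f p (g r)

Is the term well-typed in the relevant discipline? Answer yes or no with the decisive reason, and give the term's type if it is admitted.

yes — none of f, r, p, g goes unused; term : (C → A) → C
variable uses: f: 1×, r: 1×, p: 1×, g (bound): 1×
use order (left to right): f, p, g, r
typing: ✓ — (C → A) → C
summary: ordered ✗ · linear ✓ · affine ✓ · relevant ✓ · unrestricted ✓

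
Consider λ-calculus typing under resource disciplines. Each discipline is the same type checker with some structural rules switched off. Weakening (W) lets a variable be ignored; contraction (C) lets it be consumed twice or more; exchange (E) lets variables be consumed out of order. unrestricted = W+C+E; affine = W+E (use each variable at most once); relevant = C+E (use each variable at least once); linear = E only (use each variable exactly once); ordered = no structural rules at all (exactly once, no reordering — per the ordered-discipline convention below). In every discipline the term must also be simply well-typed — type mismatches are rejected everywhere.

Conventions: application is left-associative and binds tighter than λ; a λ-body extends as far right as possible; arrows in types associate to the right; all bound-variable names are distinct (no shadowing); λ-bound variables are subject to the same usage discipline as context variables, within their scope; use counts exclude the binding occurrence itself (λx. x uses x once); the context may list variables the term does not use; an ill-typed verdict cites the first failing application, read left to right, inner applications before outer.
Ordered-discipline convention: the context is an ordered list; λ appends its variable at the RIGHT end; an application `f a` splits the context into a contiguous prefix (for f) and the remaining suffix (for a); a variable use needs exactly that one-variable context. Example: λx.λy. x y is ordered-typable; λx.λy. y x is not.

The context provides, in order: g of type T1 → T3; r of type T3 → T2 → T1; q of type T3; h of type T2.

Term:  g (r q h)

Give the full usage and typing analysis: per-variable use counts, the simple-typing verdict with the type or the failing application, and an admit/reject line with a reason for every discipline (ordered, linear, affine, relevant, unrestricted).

use counts: g=1; r=1; q=1; h=1
uses in reading order: g, r, q, h
typing: ✓ — T3
ordered ✓ (single-use (g, r, q, h), ordered derivation ok)
linear ✓ (each of g, r, q, h used exactly once)
affine ✓ (none of g, r, q, h used more than once)
relevant ✓ (at least one use each (g, r, q, h))
unrestricted ✓ (well-typed at T3; no restrictions here)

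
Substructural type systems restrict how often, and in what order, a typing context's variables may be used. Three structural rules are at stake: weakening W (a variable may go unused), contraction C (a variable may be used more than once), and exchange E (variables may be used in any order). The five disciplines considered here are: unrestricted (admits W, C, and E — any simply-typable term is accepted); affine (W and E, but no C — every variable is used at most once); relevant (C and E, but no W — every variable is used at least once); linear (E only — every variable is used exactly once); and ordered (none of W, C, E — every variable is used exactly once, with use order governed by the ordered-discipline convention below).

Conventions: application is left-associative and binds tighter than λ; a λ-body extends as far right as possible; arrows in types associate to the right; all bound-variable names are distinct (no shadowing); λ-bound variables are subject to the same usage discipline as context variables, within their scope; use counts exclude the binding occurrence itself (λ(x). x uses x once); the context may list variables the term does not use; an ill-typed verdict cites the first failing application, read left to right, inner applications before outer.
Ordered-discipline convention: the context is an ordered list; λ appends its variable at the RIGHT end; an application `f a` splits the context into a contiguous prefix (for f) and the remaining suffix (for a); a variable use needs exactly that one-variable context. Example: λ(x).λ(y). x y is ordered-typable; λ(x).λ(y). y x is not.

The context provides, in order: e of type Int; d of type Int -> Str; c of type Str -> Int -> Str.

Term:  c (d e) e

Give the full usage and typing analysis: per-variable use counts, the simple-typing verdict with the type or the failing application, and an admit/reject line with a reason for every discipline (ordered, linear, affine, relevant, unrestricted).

variable uses: e: 2, d: 1, c: 1
left-to-right use order: c, d, e, e
typing: ✓ — Str
ordered: ✗ — repeated use of e ×2
linear: ✗ — repeated use of e ×2
affine: ✗ — repeated use of e ×2
relevant: ✓ — none of e, d, c goes unused
unrestricted: ✓ — well-typed at Str; no restrictions here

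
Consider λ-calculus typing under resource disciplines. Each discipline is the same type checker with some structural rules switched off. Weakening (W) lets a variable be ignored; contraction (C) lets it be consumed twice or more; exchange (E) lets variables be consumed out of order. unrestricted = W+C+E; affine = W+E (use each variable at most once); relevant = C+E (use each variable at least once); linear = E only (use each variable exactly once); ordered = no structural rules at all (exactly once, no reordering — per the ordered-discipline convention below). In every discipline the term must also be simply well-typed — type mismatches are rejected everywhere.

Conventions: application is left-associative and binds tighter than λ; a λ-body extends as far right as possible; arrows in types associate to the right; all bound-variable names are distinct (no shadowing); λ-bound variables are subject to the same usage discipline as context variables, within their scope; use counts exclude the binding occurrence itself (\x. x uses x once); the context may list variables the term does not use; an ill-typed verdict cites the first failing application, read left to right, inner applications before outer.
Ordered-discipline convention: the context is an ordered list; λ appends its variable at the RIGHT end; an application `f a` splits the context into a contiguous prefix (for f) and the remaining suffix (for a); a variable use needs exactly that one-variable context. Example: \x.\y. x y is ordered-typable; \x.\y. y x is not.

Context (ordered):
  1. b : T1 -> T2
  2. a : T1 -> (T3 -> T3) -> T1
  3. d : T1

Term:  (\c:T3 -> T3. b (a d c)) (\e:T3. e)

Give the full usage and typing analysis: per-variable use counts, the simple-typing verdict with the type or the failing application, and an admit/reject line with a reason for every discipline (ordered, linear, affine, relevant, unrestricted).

variable uses: b: 1; a: 1; d: 1; c (bound): 1; e (bound): 1
uses in reading order: b, a, d, c, e
typing: ✓ — T2
ordered ✓ (one use each (b, a, d, c, e); ordered split holds)
linear ✓ (single use per variable (b, a, d, c, e))
affine ✓ (at most one use each (b, a, d, c, e))
relevant ✓ (none of b, a, d, c, e goes unused)
unrestricted ✓ (typability at T2 is all that's needed)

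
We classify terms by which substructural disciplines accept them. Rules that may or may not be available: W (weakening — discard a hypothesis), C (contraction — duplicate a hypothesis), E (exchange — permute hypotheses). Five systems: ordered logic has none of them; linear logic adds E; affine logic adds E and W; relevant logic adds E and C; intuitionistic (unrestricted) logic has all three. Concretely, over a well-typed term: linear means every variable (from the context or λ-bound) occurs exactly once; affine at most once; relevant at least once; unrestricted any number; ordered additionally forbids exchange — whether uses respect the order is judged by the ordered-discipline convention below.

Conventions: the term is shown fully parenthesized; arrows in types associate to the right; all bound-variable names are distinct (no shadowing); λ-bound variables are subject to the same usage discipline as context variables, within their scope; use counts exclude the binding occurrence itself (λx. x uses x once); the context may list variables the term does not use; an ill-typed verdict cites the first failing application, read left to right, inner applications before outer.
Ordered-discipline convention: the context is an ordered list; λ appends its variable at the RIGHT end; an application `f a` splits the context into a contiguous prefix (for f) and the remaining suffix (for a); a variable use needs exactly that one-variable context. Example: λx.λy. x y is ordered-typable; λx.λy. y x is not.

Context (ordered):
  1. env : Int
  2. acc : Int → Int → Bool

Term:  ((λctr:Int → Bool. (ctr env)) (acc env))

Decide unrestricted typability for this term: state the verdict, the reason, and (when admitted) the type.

yes — well-typed at Bool; no restrictions here; term : Bool
use counts: env=2; acc=1; ctr [bound]=1
use order (left to right): ctr, env, acc, env
typing: ✓ — Bool
per-discipline verdicts: ordered ✗, linear ✗, affine ✗, relevant ✓, unrestricted ✓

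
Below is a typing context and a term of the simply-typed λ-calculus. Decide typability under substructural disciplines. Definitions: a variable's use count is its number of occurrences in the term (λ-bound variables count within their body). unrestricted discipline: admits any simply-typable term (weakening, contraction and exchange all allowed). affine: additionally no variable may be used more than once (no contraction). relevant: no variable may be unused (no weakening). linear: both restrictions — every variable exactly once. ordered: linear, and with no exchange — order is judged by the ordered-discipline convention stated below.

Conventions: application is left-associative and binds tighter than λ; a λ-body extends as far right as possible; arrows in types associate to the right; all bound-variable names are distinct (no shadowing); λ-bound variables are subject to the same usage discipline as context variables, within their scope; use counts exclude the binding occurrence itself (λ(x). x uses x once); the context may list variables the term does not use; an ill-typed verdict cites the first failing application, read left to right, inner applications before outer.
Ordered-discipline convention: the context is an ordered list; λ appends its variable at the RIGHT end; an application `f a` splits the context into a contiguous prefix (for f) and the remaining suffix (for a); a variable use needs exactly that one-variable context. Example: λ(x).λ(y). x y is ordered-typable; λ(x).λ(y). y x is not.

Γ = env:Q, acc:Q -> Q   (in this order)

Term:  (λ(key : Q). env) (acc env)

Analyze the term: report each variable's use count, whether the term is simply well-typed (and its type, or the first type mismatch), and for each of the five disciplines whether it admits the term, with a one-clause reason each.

usage: env: 2; acc: 1; key (λ-bound): 0
left-to-right use order: env, acc, env
typing: well-typed — term : Q
ordered: ✗, uses contraction: env ×2; key never used (weakening)
linear: ✗, uses contraction: env ×2; key never used (weakening)
affine: ✗, uses contraction: env ×2
relevant: ✗, key never used (weakening)
unrestricted: ✓, type-checks (Q) and nothing is barred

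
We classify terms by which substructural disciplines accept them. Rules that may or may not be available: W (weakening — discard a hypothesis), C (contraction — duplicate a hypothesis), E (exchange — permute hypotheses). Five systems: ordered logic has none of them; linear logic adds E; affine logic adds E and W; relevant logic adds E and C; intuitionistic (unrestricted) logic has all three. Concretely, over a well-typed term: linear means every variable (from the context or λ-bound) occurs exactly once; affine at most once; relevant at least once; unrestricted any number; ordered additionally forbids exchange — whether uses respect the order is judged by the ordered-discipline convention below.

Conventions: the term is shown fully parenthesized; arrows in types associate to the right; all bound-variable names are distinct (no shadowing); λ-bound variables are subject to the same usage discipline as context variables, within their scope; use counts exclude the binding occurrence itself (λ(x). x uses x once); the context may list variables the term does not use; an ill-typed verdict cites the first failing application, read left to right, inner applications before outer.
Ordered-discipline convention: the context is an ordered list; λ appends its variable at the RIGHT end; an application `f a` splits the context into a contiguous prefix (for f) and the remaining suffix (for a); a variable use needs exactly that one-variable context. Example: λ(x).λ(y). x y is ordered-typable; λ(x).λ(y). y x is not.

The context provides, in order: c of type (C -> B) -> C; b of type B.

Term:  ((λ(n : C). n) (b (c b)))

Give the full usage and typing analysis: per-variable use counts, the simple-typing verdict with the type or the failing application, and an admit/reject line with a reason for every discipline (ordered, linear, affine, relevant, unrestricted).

use counts: c ×1, b ×2, n [bound] ×1
use order (left to right): n, b, c, b
typing: ill-typed: an argument B mismatches the expected C -> B
ordered: ✗, not simply typable
linear: ✗, fails simple typing
affine: ✗, a type mismatch blocks all five
relevant: ✗, the type mismatch rejects it
unrestricted: ✗, not simply typable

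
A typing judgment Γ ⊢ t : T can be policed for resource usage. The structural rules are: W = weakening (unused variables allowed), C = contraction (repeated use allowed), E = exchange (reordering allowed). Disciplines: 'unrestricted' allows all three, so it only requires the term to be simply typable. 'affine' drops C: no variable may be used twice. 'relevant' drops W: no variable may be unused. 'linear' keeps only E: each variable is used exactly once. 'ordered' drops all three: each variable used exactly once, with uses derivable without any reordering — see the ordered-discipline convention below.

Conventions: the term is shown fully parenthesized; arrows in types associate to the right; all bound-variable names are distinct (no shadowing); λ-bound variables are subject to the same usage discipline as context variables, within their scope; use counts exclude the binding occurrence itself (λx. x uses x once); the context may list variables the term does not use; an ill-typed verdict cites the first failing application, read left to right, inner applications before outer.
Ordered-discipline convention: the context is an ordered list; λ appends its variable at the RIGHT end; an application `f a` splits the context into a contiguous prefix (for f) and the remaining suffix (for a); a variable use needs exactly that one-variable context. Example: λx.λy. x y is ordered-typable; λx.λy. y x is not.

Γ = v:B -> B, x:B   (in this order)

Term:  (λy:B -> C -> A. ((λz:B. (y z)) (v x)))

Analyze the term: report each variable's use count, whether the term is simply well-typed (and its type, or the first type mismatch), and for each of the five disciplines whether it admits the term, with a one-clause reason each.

usage: v: 1×, x: 1×, y (λ-bound): 1×, z (λ-bound): 1×
uses in reading order: y, z, v, x
typing: ✓ — (B -> C -> A) -> C -> A
ordered ✗ (no contiguous prefix/suffix split fits y, z, v, x)
linear ✓ (each of v, x, y, z used exactly once)
affine ✓ (v, x, y, z: no repeats, contraction unneeded)
relevant ✓ (none of v, x, y, z goes unused)
unrestricted ✓ (simply typable at (B -> C -> A) -> C -> A; W, C, E all held)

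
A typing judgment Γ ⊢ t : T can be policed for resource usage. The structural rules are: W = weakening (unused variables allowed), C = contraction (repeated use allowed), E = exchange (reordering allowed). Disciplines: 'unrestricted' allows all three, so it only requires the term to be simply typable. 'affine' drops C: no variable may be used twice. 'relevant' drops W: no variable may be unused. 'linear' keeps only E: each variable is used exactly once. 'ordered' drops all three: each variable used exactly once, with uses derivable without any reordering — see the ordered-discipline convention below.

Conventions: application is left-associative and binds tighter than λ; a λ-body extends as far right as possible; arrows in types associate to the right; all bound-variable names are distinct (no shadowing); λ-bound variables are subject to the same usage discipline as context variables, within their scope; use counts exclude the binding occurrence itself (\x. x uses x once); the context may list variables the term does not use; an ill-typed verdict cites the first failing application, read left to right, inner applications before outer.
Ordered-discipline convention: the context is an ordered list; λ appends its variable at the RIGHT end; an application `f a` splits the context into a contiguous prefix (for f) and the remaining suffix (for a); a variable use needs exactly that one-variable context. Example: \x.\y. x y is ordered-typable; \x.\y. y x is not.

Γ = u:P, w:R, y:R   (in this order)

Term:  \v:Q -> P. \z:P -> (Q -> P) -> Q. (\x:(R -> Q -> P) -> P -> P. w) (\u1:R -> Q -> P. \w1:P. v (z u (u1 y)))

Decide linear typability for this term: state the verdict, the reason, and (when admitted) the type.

no — needs weakening: x, w1 unused
variable uses: u: 1, w: 1, y: 1, v (bound): 1, z (bound): 1, x (bound): 0, u1 (bound): 1, w1 (bound): 0
left-to-right use order: w, v, z, u, u1, y
typing: well-typed at (Q -> P) -> (P -> (Q -> P) -> Q) -> R
per-discipline verdicts: ordered ✗ | linear ✗ | affine ✓ | relevant ✗ | unrestricted ✓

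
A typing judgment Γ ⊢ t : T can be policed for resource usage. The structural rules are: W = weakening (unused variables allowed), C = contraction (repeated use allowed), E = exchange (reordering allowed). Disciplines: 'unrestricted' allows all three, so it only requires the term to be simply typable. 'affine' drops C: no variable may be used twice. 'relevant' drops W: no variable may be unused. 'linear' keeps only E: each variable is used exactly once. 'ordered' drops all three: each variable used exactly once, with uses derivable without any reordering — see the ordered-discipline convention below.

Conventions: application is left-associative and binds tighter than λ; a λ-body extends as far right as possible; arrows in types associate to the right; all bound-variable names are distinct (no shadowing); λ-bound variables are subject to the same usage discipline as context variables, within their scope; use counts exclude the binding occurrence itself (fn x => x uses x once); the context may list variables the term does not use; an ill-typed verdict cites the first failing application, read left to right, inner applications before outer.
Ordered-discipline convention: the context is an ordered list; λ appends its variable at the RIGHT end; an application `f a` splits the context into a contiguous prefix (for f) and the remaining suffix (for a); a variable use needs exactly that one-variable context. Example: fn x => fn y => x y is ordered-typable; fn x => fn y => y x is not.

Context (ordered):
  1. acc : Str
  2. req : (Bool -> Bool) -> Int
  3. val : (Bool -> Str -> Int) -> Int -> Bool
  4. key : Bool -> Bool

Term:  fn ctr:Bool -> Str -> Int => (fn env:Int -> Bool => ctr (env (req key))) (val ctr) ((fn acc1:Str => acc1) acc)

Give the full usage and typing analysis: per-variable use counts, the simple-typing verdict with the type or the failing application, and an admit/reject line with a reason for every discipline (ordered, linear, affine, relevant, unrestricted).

use counts: acc: 1×; req: 1×; val: 1×; key: 1×; ctr [bound]: 2×; env [bound]: 1×; acc1 [bound]: 1×
left-to-right use order: ctr, env, req, key, val, ctr, acc1, acc
typing: ✓ — (Bool -> Str -> Int) -> Int
ordered: ✗ — repeated use of ctr ×2
linear: ✗ — repeated use of ctr ×2
affine: ✗ — repeated use of ctr ×2
relevant: ✓ — every one of acc, req, val, key, ctr, env, acc1 appears
unrestricted: ✓ — typability at (Bool -> Str -> Int) -> Int is all that's needed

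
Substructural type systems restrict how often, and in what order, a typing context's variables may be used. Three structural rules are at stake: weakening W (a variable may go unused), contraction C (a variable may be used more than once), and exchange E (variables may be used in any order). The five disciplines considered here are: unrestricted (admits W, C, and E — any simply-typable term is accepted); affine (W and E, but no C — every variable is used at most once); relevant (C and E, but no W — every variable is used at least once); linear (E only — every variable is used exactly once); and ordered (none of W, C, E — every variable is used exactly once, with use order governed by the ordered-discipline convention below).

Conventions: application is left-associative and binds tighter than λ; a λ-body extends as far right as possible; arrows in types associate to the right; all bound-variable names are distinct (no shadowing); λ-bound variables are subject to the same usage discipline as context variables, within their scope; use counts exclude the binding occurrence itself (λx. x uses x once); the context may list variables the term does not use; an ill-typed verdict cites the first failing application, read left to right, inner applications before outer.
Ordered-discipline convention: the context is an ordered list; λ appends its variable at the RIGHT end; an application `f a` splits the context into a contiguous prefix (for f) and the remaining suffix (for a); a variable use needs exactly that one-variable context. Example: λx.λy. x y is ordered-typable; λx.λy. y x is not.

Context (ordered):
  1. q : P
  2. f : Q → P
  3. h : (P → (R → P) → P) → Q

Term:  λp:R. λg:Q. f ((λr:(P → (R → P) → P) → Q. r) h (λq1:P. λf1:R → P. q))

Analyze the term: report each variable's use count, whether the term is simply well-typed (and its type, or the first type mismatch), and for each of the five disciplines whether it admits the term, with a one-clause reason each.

usage: q=1, f=1, h=1, p (λ-bound)=0, g (λ-bound)=0, r (λ-bound)=1, q1 (λ-bound)=0, f1 (λ-bound)=0
uses in reading order: f, r, h, q
typing: well-typed — term : R → Q → P
ordered ✗ (needs weakening: p, g, q1, f1 unused)
linear ✗ (needs weakening: p, g, q1, f1 unused)
affine ✓ (none of q, f, h, p, g, r, q1, f1 used more than once)
relevant ✗ (needs weakening: p, g, q1, f1 unused)
unrestricted ✓ (simply typable at R → Q → P; W, C, E all held)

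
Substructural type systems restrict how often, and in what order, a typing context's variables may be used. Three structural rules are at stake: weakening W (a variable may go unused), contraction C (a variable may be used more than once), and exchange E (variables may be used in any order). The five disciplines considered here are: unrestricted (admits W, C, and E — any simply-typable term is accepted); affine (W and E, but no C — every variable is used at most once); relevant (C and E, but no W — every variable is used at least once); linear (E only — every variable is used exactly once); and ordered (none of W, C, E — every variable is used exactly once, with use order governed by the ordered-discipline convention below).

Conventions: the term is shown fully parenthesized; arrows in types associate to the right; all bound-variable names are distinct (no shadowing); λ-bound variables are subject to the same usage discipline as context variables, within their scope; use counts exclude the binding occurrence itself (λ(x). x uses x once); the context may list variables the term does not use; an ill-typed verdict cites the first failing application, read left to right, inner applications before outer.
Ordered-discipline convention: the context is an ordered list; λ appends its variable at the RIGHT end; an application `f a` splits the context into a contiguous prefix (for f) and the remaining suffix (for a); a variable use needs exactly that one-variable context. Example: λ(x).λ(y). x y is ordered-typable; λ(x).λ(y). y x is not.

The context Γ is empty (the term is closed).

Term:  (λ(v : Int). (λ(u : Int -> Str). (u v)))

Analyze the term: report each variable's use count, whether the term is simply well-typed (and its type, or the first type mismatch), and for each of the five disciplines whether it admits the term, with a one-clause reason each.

use counts: v (λ-bound)=1; u (λ-bound)=1
left-to-right use order: u, v
typing: ✓ — Int -> (Int -> Str) -> Str
ordered: ✗, no ordered split (uses run u, v)
linear: ✓, exactly-once usage across v, u
affine: ✓, v, u: no repeats, contraction unneeded
relevant: ✓, none of v, u goes unused
unrestricted: ✓, type-checks (Int -> (Int -> Str) -> Str) and nothing is barred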